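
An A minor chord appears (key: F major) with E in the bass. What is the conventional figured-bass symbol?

E is the fifth of A minor, so the chord is in second inversion.
A triad in second inversion is figured 6/4, conventionally abbreviated 6/4.

6/4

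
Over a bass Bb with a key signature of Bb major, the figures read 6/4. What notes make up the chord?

A fourth above Bb in this key is Eb.
A sixth above Bb in this key is G.
Together with the bass Bb, this spells Eb major in second inversion.

Bb, Eb, G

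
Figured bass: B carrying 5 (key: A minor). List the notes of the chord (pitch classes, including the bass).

The written figures 5 are shorthand for 5/3: the 3 is implied.
A third above B in this key is D.
A fifth above B in this key is F.
Together with the bass B, this spells B diminished in root position.

B, D, F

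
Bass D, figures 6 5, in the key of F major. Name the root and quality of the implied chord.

The figures 6 5 indicate a seventh chord in first inversion.
In first inversion the root lies a sixth above the bass: a sixth above D in F major is Bb.
The chord tones are D, F, A, Bb, giving Bb major seventh.

Bb major seventh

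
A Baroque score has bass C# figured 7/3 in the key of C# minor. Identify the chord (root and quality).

C# minor seventh

The figures 7/3 indicate a seventh chord in root position.
In root position the bass is the root, so the root is C#.
The chord tones are C#, E, G#, B, giving C# minor seventh.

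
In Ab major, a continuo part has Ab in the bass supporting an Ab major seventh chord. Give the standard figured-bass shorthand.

7

Ab is the root of Ab major seventh, so the chord is in root position.
A seventh chord in root position is figured 7/5/3, conventionally abbreviated 7.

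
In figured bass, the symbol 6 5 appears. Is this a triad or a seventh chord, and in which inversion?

6 5 is shorthand for 6/5/3.
Intervals of 6/5/3 above the bass form a seventh chord; the bass is the third, so this is first inversion.

seventh chord, first inversion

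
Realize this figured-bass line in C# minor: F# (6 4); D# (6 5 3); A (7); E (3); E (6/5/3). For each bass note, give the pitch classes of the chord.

F#, B, D# | D#, F#, A, B | A, C#, E, G# | E, G#, B | E, G#, B, C#

F# (6/4): F#, B, D#.
D# (6/5/3): D#, F#, A, B.
A (7/5/3): A, C#, E, G#.
E (5/3): E, G#, B.
E (6/5/3): E, G#, B, C#.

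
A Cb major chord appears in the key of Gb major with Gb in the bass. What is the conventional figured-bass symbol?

Gb is the fifth of Cb major, so the chord is in second inversion.
A triad in second inversion is figured 6/4, conventionally abbreviated 6/4.

6/4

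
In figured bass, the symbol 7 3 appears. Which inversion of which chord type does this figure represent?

7 3 is shorthand for 7/5/3.
Intervals of 7/5/3 above the bass form a seventh chord; the bass is the root, so this is root position.

seventh chord, root position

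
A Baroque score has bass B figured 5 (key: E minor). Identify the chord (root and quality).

B minor

The figures 5 indicate a triad in root position.
In root position the bass is the root, so the root is B.
The chord tones are B, D, F#, giving B minor.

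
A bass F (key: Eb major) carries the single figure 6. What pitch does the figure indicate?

Counting 5 letter steps above F lands on D; in Eb major, that letter is D.

D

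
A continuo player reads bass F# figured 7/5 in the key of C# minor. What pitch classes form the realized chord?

F#, A, C#, E

The written figures 7/5 are shorthand for 7/5/3: the 3 is implied.
A third above F# in this key is A.
A fifth above F# in this key is C#.
A seventh above F# in this key is E.
Together with the bass F#, this spells F# minor seventh in root position.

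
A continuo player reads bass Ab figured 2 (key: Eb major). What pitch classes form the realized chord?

The written figures 2 are shorthand for 6/4/2: the 6/4 are implied.
A second above Ab in this key is Bb.
A fourth above Ab in this key is D.
A sixth above Ab in this key is F.
Together with the bass Ab, this spells Bb dominant seventh in third inversion.

Ab, Bb, D, F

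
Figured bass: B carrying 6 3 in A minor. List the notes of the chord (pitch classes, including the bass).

A third above B in this key is D.
A sixth above B in this key is G.
Together with the bass B, this spells G major in first inversion.

B, D, G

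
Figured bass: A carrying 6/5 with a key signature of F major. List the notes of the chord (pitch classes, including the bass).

The written figures 6/5 are shorthand for 6/5/3: the 3 is implied.
A third above A in this key is C.
A fifth above A in this key is E.
A sixth above A in this key is F.
Together with the bass A, this spells F major seventh in first inversion.

A, C, E, F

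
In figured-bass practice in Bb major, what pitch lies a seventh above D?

Counting 6 letter steps above D lands on C; in Bb major, that letter is C.

C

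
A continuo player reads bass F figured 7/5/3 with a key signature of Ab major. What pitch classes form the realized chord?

F, Ab, C, Eb

A third above F in this key is Ab.
A fifth above F in this key is C.
A seventh above F in this key is Eb.
Together with the bass F, this spells F minor seventh in root position.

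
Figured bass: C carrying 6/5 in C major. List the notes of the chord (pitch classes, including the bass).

C, E, G, A

The written figures 6/5 are shorthand for 6/5/3: the 3 is implied.
A third above C in this key is E.
A fifth above C in this key is G.
A sixth above C in this key is A.
Together with the bass C, this spells A minor seventh in first inversion.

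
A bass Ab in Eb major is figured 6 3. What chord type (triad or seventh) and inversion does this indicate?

triad, first inversion

Intervals of 6/3 above the bass form a triad; the bass is the third, so this is first inversion.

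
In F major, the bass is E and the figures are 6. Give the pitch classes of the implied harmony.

E, G, C

The written figures 6 are shorthand for 6/3: the 3 is implied.
A third above E in this key is G.
A sixth above E in this key is C.
Together with the bass E, this spells C major in first inversion.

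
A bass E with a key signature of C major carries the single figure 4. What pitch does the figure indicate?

A

Counting 3 letter steps above E lands on A; in C major, that letter is A.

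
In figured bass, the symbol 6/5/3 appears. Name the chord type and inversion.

seventh chord, first inversion

Intervals of 6/5/3 above the bass form a seventh chord; the bass is the third, so this is first inversion.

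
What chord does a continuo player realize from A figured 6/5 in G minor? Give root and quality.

F dominant seventh

The figures 6/5 indicate a seventh chord in first inversion.
In first inversion the root lies a sixth above the bass: a sixth above A in G minor is F.
The chord tones are A, C, Eb, F, giving F dominant seventh.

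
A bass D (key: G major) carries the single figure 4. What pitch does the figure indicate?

G

Counting 3 letter steps above D lands on G; in G major, that letter is G.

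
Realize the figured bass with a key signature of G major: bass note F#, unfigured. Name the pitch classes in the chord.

F#, A, C

An unfigured bass implies 5/3.
A third above F# in this key is A.
A fifth above F# in this key is C.
Together with the bass F#, this spells F# diminished in root position.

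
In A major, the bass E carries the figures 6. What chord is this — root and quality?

The figures 6 indicate a triad in first inversion.
In first inversion the root lies a sixth above the bass: a sixth above E in A major is C#.
The chord tones are E, G#, C#, giving C# minor.

C# minor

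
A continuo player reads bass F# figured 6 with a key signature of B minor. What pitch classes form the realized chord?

The written figures 6 are shorthand for 6/3: the 3 is implied.
A third above F# in this key is A.
A sixth above F# in this key is D.
Together with the bass F#, this spells D major in first inversion.

F#, A, D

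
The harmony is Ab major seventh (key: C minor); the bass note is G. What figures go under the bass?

G is the seventh of Ab major seventh, so the chord is in third inversion.
A seventh chord in third inversion is figured 6/4/2, conventionally abbreviated 4/2.

4/2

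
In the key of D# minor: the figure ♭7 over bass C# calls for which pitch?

Counting 6 letter steps above C# lands on B; in D# minor, that letter is B.
The b7 figure lowers it a semitone, giving Bb.

Bb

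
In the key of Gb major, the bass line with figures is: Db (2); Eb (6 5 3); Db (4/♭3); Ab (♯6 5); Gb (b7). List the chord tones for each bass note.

Db (6/4/2): Db, Eb, Gb, Bb.
Eb (6/5/3): Eb, Gb, Bb, Cb.
Db (6/4/b3): Db, Fb, Gb, Bb.
Ab (#6/5/3): Ab, Cb, Eb, F#.
Gb (b7/5/3): Gb, Bb, Db, Fb.

Db, Eb, Gb, Bb | Eb, Gb, Bb, Cb | Db, Fb, Gb, Bb | Ab, Cb, Eb, F# | Gb, Bb, Db, Fb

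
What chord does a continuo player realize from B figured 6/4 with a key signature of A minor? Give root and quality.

The figures 6/4 indicate a triad in second inversion.
In second inversion the root lies a fourth above the bass: a fourth above B in A minor is E.
The chord tones are B, E, G, giving E minor.

E minor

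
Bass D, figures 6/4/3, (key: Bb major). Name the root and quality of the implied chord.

G minor seventh

The figures 6/4/3 indicate a seventh chord in second inversion.
In second inversion the root lies a fourth above the bass: a fourth above D in Bb major is G.
The chord tones are D, F, G, Bb, giving G minor seventh.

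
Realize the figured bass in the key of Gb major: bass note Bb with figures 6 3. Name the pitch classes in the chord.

Bb, Db, Gb

A third above Bb in this key is Db.
A sixth above Bb in this key is Gb.
Together with the bass Bb, this spells Gb major in first inversion.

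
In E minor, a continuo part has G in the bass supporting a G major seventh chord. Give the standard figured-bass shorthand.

G is the root of G major seventh, so the chord is in root position.
A seventh chord in root position is figured 7/5/3, conventionally abbreviated 7.

7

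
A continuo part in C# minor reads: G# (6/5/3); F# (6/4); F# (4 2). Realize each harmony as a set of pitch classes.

G# (6/5/3): G#, B, D#, E.
F# (6/4): F#, B, D#.
F# (6/4/2): F#, G#, B, D#.

G#, B, D#, E | F#, B, D# | F#, G#, B, D#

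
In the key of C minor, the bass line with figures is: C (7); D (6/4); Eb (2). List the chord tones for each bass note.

C (7/5/3): C, Eb, G, Bb.
D (6/4): D, G, Bb.
Eb (6/4/2): Eb, F, Ab, C.

C, Eb, G, Bb | D, G, Bb | Eb, F, Ab, C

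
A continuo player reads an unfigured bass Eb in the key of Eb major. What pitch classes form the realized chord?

An unfigured bass implies 5/3.
A third above Eb in this key is G.
A fifth above Eb in this key is Bb.
Together with the bass Eb, this spells Eb major in root position.

Eb, G, Bb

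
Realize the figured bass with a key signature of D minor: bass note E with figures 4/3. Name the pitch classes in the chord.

E, G, A, C

The written figures 4/3 are shorthand for 6/4/3: the 6 is implied.
A third above E in this key is G.
A fourth above E in this key is A.
A sixth above E in this key is C.
Together with the bass E, this spells A minor seventh in second inversion.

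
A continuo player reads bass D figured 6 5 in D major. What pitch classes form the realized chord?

The written figures 6 5 are shorthand for 6/5/3: the 3 is implied.
A third above D in this key is F#.
A fifth above D in this key is A.
A sixth above D in this key is B.
Together with the bass D, this spells B minor seventh in first inversion.

D, F#, A, B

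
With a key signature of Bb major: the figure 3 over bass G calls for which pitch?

Bb

Counting 2 letter steps above G lands on B; in Bb major, that letter is Bb.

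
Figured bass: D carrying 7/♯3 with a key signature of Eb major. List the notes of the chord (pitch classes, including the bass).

D, F#, Ab, C

The written figures 7/♯3 are shorthand for 7/5/3: the 5 is implied.
A third above D in this key is F, raised to F# by the sharp.
A fifth above D in this key is Ab.
A seventh above D in this key is C.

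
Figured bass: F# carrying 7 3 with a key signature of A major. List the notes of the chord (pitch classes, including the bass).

The written figures 7 3 are shorthand for 7/5/3: the 5 is implied.
A third above F# in this key is A.
A fifth above F# in this key is C#.
A seventh above F# in this key is E.
Together with the bass F#, this spells F# minor seventh in root position.

F#, A, C#, E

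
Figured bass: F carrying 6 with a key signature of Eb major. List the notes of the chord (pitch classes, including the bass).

The written figures 6 are shorthand for 6/3: the 3 is implied.
A third above F in this key is Ab.
A sixth above F in this key is D.
Together with the bass F, this spells D diminished in first inversion.

F, Ab, D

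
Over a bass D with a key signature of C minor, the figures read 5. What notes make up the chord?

The written figures 5 are shorthand for 5/3: the 3 is implied.
A third above D in this key is F.
A fifth above D in this key is Ab.
Together with the bass D, this spells D diminished in root position.

D, F, Ab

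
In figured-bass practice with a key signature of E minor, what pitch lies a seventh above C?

Counting 6 letter steps above C lands on B; in E minor, that letter is B.

B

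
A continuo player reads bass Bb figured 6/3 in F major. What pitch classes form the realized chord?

Bb, D, G

A third above Bb in this key is D.
A sixth above Bb in this key is G.
Together with the bass Bb, this spells G minor in first inversion.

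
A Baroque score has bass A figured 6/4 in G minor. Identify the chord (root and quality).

The figures 6/4 indicate a triad in second inversion.
In second inversion the root lies a fourth above the bass: a fourth above A in G minor is D.
The chord tones are A, D, F, giving D minor.

D minor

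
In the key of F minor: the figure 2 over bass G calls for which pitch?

Counting 1 letter step above G lands on A; in F minor, that letter is Ab.

Ab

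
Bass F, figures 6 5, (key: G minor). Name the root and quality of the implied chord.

The figures 6 5 indicate a seventh chord in first inversion.
In first inversion the root lies a sixth above the bass: a sixth above F in G minor is D.
The chord tones are F, A, C, D, giving D minor seventh.

D minor seventh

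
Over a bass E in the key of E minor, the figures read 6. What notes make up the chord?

The written figures 6 are shorthand for 6/3: the 3 is implied.
A third above E in this key is G.
A sixth above E in this key is C.
Together with the bass E, this spells C major in first inversion.

E, G, C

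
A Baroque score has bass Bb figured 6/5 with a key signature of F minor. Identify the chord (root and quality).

The figures 6/5 indicate a seventh chord in first inversion.
In first inversion the root lies a sixth above the bass: a sixth above Bb in F minor is G.
The chord tones are Bb, Db, F, G, giving G half-diminished seventh.

G half-diminished seventh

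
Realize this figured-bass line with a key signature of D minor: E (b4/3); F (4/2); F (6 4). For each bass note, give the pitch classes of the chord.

E (6/b4/3): E, G, Ab, C.
F (6/4/2): F, G, Bb, D.
F (6/4): F, Bb, D.

E, G, Ab, C | F, G, Bb, D | F, Bb, D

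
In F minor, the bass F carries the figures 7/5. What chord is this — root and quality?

F minor seventh

The figures 7/5 indicate a seventh chord in root position.
In root position the bass is the root, so the root is F.
The chord tones are F, Ab, C, Eb, giving F minor seventh.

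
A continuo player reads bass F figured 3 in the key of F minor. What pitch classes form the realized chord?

F, Ab, C

The written figures 3 are shorthand for 5/3: the 5 is implied.
A third above F in this key is Ab.
A fifth above F in this key is C.
Together with the bass F, this spells F minor in root position.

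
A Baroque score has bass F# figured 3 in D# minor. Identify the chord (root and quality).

The figures 3 indicate a triad in root position.
In root position the bass is the root, so the root is F#.
The chord tones are F#, A#, C#, giving F# major.

F# major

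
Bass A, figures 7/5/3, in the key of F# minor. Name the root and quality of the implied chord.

The figures 7/5/3 indicate a seventh chord in root position.
In root position the bass is the root, so the root is A.
The chord tones are A, C#, E, G#, giving A major seventh.

A major seventh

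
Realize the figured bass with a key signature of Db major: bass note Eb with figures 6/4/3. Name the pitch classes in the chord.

Eb, Gb, Ab, C

A third above Eb in this key is Gb.
A fourth above Eb in this key is Ab.
A sixth above Eb in this key is C.
Together with the bass Eb, this spells Ab dominant seventh in second inversion.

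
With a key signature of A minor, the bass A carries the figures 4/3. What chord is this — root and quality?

The figures 4/3 indicate a seventh chord in second inversion.
In second inversion the root lies a fourth above the bass: a fourth above A in A minor is D.
The chord tones are A, C, D, F, giving D minor seventh.

D minor seventh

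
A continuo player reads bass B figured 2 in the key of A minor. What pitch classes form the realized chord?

B, C, E, G

The written figures 2 are shorthand for 6/4/2: the 6/4 are implied.
A second above B in this key is C.
A fourth above B in this key is E.
A sixth above B in this key is G.
Together with the bass B, this spells C major seventh in third inversion.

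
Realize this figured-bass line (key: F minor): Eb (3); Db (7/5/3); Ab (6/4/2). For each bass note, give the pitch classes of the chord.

Eb (5/3): Eb, G, Bb.
Db (7/5/3): Db, F, Ab, C.
Ab (6/4/2): Ab, Bb, Db, F.

Eb, G, Bb | Db, F, Ab, C | Ab, Bb, Db, F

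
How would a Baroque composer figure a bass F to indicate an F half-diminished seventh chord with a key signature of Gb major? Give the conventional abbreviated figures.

7

F is the root of F half-diminished seventh, so the chord is in root position.
A seventh chord in root position is figured 7/5/3, conventionally abbreviated 7.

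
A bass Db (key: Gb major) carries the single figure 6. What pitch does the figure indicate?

Counting 5 letter steps above Db lands on B; in Gb major, that letter is Bb.

Bb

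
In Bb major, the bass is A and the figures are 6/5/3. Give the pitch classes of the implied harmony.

A third above A in this key is C.
A fifth above A in this key is Eb.
A sixth above A in this key is F.
Together with the bass A, this spells F dominant seventh in first inversion.

A, C, Eb, F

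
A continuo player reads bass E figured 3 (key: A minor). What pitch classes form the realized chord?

The written figures 3 are shorthand for 5/3: the 5 is implied.
A third above E in this key is G.
A fifth above E in this key is B.
Together with the bass E, this spells E minor in root position.

E, G, B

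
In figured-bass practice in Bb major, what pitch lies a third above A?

Counting 2 letter steps above A lands on C; in Bb major, that letter is C.

C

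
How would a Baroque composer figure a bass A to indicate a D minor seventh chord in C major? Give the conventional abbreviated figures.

4/3

A is the fifth of D minor seventh, so the chord is in second inversion.
A seventh chord in second inversion is figured 6/4/3, conventionally abbreviated 4/3.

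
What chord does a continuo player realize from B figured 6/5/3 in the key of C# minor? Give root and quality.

G# minor seventh

The figures 6/5/3 indicate a seventh chord in first inversion.
In first inversion the root lies a sixth above the bass: a sixth above B in C# minor is G#.
The chord tones are B, D#, F#, G#, giving G# minor seventh.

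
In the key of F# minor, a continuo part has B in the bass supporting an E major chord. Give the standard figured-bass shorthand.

6/4

B is the fifth of E major, so the chord is in second inversion.
A triad in second inversion is figured 6/4, conventionally abbreviated 6/4.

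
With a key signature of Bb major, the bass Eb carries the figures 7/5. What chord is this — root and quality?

The figures 7/5 indicate a seventh chord in root position.
In root position the bass is the root, so the root is Eb.
The chord tones are Eb, G, Bb, D, giving Eb major seventh.

Eb major seventh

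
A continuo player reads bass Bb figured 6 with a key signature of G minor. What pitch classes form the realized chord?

Bb, D, G

The written figures 6 are shorthand for 6/3: the 3 is implied.
A third above Bb in this key is D.
A sixth above Bb in this key is G.
Together with the bass Bb, this spells G minor in first inversion.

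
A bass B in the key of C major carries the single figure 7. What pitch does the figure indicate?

A

Counting 6 letter steps above B lands on A; in C major, that letter is A.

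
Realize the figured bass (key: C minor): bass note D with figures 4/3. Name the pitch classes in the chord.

D, F, G, Bb

The written figures 4/3 are shorthand for 6/4/3: the 6 is implied.
A third above D in this key is F.
A fourth above D in this key is G.
A sixth above D in this key is Bb.
Together with the bass D, this spells G minor seventh in second inversion.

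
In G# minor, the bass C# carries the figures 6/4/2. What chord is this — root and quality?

The figures 6/4/2 indicate a seventh chord in third inversion.
In third inversion the root lies a second above the bass: a second above C# in G# minor is D#.
The chord tones are C#, D#, F#, A#, giving D# minor seventh.

D# minor seventh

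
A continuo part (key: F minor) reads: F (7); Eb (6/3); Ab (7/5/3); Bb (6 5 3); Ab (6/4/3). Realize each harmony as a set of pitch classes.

F (7/5/3): F, Ab, C, Eb.
Eb (6/3): Eb, G, C.
Ab (7/5/3): Ab, C, Eb, G.
Bb (6/5/3): Bb, Db, F, G.
Ab (6/4/3): Ab, C, Db, F.

F, Ab, C, Eb | Eb, G, C | Ab, C, Eb, G | Bb, Db, F, G | Ab, C, Db, F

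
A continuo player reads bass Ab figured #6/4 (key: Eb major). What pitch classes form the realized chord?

Ab, D, F#

A fourth above Ab in this key is D.
A sixth above Ab in this key is F, raised to F# by the sharp.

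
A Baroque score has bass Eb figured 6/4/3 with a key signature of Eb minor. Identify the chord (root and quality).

The figures 6/4/3 indicate a seventh chord in second inversion.
In second inversion the root lies a fourth above the bass: a fourth above Eb in Eb minor is Ab.
The chord tones are Eb, Gb, Ab, Cb, giving Ab minor seventh.

Ab minor seventh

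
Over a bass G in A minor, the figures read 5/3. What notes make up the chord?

A third above G in this key is B.
A fifth above G in this key is D.
Together with the bass G, this spells G major in root position.

G, B, D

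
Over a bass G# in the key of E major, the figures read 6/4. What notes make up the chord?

G#, C#, E

A fourth above G# in this key is C#.
A sixth above G# in this key is E.
Together with the bass G#, this spells C# minor in second inversion.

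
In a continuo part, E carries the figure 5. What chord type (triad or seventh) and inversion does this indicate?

triad, root position

5 is shorthand for 5/3.
Intervals of 5/3 above the bass form a triad; the bass is the root, so this is root position.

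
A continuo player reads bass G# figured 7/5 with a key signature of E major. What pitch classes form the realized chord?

G#, B, D#, F#

The written figures 7/5 are shorthand for 7/5/3: the 3 is implied.
A third above G# in this key is B.
A fifth above G# in this key is D#.
A seventh above G# in this key is F#.
Together with the bass G#, this spells G# minor seventh in root position.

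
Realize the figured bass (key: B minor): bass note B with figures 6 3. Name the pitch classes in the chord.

B, D, G

A third above B in this key is D.
A sixth above B in this key is G.
Together with the bass B, this spells G major in first inversion.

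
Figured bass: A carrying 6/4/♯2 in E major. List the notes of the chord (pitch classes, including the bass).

A, B#, D#, F#

A second above A in this key is B, raised to B# by the sharp.
A fourth above A in this key is D#.
A sixth above A in this key is F#.
Together with the bass A, this spells B# diminished seventh in third inversion.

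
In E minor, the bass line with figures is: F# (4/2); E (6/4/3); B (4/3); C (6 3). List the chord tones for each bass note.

F#, G, B, D | E, G, A, C | B, D, E, G | C, E, A

F# (6/4/2): F#, G, B, D.
E (6/4/3): E, G, A, C.
B (6/4/3): B, D, E, G.
C (6/3): C, E, A.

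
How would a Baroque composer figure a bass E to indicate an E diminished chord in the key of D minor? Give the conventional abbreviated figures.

E is the root of E diminished, so the chord is in root position.
A triad in root position is figured 5/3, conventionally abbreviated (no figures — root-position triad).

no figures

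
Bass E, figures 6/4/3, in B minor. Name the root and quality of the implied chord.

A dominant seventh

The figures 6/4/3 indicate a seventh chord in second inversion.
In second inversion the root lies a fourth above the bass: a fourth above E in B minor is A.
The chord tones are E, G, A, C#, giving A dominant seventh.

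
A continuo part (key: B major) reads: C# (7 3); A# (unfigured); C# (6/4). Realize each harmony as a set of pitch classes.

C#, E, G#, B | A#, C#, E | C#, F#, A#

C# (7/5/3): C#, E, G#, B.
A# (5/3): A#, C#, E.
C# (6/4): C#, F#, A#.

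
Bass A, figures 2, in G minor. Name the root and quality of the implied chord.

Bb major seventh

The figures 2 indicate a seventh chord in third inversion.
In third inversion the root lies a second above the bass: a second above A in G minor is Bb.
The chord tones are A, Bb, D, F, giving Bb major seventh.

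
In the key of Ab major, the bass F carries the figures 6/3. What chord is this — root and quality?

The figures 6/3 indicate a triad in first inversion.
In first inversion the root lies a sixth above the bass: a sixth above F in Ab major is Db.
The chord tones are F, Ab, Db, giving Db major.

Db major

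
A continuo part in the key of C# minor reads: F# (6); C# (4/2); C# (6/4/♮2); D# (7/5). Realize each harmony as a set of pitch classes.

F#, A, D# | C#, D#, F#, A | C#, D, F#, A | D#, F#, A, C#

F# (6/3): F#, A, D#.
C# (6/4/2): C#, D#, F#, A.
C# (6/4/♮2): C#, D, F#, A.
D# (7/5/3): D#, F#, A, C#.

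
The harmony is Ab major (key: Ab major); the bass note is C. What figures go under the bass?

C is the third of Ab major, so the chord is in first inversion.
A triad in first inversion is figured 6/3, conventionally abbreviated 6.

6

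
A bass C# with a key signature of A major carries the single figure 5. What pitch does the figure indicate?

G#

Counting 4 letter steps above C# lands on G; in A major, that letter is G#.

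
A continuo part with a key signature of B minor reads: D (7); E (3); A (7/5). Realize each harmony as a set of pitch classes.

D (7/5/3): D, F#, A, C#.
E (5/3): E, G, B.
A (7/5/3): A, C#, E, G.

D, F#, A, C# | E, G, B | A, C#, E, G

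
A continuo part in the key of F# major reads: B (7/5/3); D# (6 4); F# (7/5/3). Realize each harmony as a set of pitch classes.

B (7/5/3): B, D#, F#, A#.
D# (6/4): D#, G#, B.
F# (7/5/3): F#, A#, C#, E#.

B, D#, F#, A# | D#, G#, B | F#, A#, C#, E#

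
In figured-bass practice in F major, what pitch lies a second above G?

Counting 1 letter step above G lands on A; in F major, that letter is A.

A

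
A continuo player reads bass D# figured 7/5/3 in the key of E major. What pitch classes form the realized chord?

D#, F#, A, C#

A third above D# in this key is F#.
A fifth above D# in this key is A.
A seventh above D# in this key is C#.
Together with the bass D#, this spells D# half-diminished seventh in root position.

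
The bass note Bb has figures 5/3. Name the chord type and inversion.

triad, root position

Intervals of 5/3 above the bass form a triad; the bass is the root, so this is root position.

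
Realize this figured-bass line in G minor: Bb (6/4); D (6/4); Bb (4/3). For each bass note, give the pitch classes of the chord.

Bb (6/4): Bb, Eb, G.
D (6/4): D, G, Bb.
Bb (6/4/3): Bb, D, Eb, G.

Bb, Eb, G | D, G, Bb | Bb, D, Eb, G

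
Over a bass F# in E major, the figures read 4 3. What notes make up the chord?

The written figures 4 3 are shorthand for 6/4/3: the 6 is implied.
A third above F# in this key is A.
A fourth above F# in this key is B.
A sixth above F# in this key is D#.
Together with the bass F#, this spells B dominant seventh in second inversion.

F#, A, B, D#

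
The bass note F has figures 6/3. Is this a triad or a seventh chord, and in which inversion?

triad, first inversion

Intervals of 6/3 above the bass form a triad; the bass is the third, so this is first inversion.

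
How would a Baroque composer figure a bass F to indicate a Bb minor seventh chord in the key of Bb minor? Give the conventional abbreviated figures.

4/3

F is the fifth of Bb minor seventh, so the chord is in second inversion.
A seventh chord in second inversion is figured 6/4/3, conventionally abbreviated 4/3.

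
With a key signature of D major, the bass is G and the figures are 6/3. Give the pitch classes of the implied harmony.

A third above G in this key is B.
A sixth above G in this key is E.
Together with the bass G, this spells E minor in first inversion.

G, B, E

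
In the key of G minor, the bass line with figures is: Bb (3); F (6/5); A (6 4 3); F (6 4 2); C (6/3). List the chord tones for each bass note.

Bb, D, F | F, A, C, D | A, C, D, F | F, G, Bb, D | C, Eb, A

Bb (5/3): Bb, D, F.
F (6/5/3): F, A, C, D.
A (6/4/3): A, C, D, F.
F (6/4/2): F, G, Bb, D.
C (6/3): C, Eb, A.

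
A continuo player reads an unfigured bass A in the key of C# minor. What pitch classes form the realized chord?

A, C#, E

An unfigured bass implies 5/3.
A third above A in this key is C#.
A fifth above A in this key is E.
Together with the bass A, this spells A major in root position.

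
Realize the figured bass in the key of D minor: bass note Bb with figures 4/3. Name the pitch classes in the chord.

The written figures 4/3 are shorthand for 6/4/3: the 6 is implied.
A third above Bb in this key is D.
A fourth above Bb in this key is E.
A sixth above Bb in this key is G.
Together with the bass Bb, this spells E half-diminished seventh in second inversion.

Bb, D, E, G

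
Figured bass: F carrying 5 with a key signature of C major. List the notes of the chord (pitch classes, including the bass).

F, A, C

The written figures 5 are shorthand for 5/3: the 3 is implied.
A third above F in this key is A.
A fifth above F in this key is C.
Together with the bass F, this spells F major in root position.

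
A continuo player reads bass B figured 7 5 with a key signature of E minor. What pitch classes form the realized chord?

The written figures 7 5 are shorthand for 7/5/3: the 3 is implied.
A third above B in this key is D.
A fifth above B in this key is F#.
A seventh above B in this key is A.
Together with the bass B, this spells B minor seventh in root position.

B, D, F#, A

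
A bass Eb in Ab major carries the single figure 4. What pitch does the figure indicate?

Ab

Counting 3 letter steps above Eb lands on A; in Ab major, that letter is Ab.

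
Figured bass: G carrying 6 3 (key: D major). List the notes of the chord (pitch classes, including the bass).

A third above G in this key is B.
A sixth above G in this key is E.
Together with the bass G, this spells E minor in first inversion.

G, B, E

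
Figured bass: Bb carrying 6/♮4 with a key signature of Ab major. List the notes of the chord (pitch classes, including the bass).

A fourth above Bb in this key is Eb, made natural (E) by the ♮ figure.
A sixth above Bb in this key is G.
Together with the bass Bb, this spells E diminished in second inversion.

Bb, E, G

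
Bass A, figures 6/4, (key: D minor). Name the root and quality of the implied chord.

D minor

The figures 6/4 indicate a triad in second inversion.
In second inversion the root lies a fourth above the bass: a fourth above A in D minor is D.
The chord tones are A, D, F, giving D minor.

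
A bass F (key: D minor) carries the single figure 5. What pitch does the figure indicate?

C

Counting 4 letter steps above F lands on C; in D minor, that letter is C.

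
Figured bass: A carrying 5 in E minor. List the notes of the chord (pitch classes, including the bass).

A, C, E

The written figures 5 are shorthand for 5/3: the 3 is implied.
A third above A in this key is C.
A fifth above A in this key is E.
Together with the bass A, this spells A minor in root position.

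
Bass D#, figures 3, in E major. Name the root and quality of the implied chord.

D# diminished

The figures 3 indicate a triad in root position.
In root position the bass is the root, so the root is D#.
The chord tones are D#, F#, A, giving D# diminished.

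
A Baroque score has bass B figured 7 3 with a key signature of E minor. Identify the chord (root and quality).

B minor seventh

The figures 7 3 indicate a seventh chord in root position.
In root position the bass is the root, so the root is B.
The chord tones are B, D, F#, A, giving B minor seventh.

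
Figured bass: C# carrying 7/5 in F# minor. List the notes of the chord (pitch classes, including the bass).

C#, E, G#, B

The written figures 7/5 are shorthand for 7/5/3: the 3 is implied.
A third above C# in this key is E.
A fifth above C# in this key is G#.
A seventh above C# in this key is B.
Together with the bass C#, this spells C# minor seventh in root position.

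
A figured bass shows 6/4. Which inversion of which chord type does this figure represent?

triad, second inversion

Intervals of 6/4 above the bass form a triad; the bass is the fifth, so this is second inversion.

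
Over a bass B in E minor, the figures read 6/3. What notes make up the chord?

A third above B in this key is D.
A sixth above B in this key is G.
Together with the bass B, this spells G major in first inversion.

B, D, G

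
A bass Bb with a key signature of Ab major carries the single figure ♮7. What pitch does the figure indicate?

Counting 6 letter steps above Bb lands on A; in Ab major, that letter is Ab.
The ♮7 figure makes it natural, giving A.

A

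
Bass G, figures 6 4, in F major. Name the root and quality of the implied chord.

The figures 6 4 indicate a triad in second inversion.
In second inversion the root lies a fourth above the bass: a fourth above G in F major is C.
The chord tones are G, C, E, giving C major.

C major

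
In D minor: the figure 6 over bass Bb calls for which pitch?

G

Counting 5 letter steps above Bb lands on G; in D minor, that letter is G.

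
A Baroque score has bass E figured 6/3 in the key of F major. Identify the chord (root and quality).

The figures 6/3 indicate a triad in first inversion.
In first inversion the root lies a sixth above the bass: a sixth above E in F major is C.
The chord tones are E, G, C, giving C major.

C major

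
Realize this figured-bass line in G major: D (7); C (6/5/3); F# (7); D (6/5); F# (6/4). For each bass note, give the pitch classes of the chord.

D, F#, A, C | C, E, G, A | F#, A, C, E | D, F#, A, B | F#, B, D

D (7/5/3): D, F#, A, C.
C (6/5/3): C, E, G, A.
F# (7/5/3): F#, A, C, E.
D (6/5/3): D, F#, A, B.
F# (6/4): F#, B, D.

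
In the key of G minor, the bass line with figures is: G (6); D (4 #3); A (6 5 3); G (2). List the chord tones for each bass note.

G (6/3): G, Bb, Eb.
D (6/4/#3): D, F#, G, Bb.
A (6/5/3): A, C, Eb, F.
G (6/4/2): G, A, C, Eb.

G, Bb, Eb | D, F#, G, Bb | A, C, Eb, F | G, A, C, Eb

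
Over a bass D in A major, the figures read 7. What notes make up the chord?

The written figures 7 are shorthand for 7/5/3: the 5/3 are implied.
A third above D in this key is F#.
A fifth above D in this key is A.
A seventh above D in this key is C#.
Together with the bass D, this spells D major seventh in root position.

D, F#, A, C#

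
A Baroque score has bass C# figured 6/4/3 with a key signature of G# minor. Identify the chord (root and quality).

F# dominant seventh

The figures 6/4/3 indicate a seventh chord in second inversion.
In second inversion the root lies a fourth above the bass: a fourth above C# in G# minor is F#.
The chord tones are C#, E, F#, A#, giving F# dominant seventh.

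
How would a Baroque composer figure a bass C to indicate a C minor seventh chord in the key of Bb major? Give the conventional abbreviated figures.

7

C is the root of C minor seventh, so the chord is in root position.
A seventh chord in root position is figured 7/5/3, conventionally abbreviated 7.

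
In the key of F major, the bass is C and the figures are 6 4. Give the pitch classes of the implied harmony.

C, F, A

A fourth above C in this key is F.
A sixth above C in this key is A.
Together with the bass C, this spells F major in second inversion.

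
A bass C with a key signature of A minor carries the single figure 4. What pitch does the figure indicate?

F

Counting 3 letter steps above C lands on F; in A minor, that letter is F.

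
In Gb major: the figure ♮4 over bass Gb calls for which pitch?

Counting 3 letter steps above Gb lands on C; in Gb major, that letter is Cb.
The ♮4 figure makes it natural, giving C.

C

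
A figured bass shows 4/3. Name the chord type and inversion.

seventh chord, second inversion

4/3 is shorthand for 6/4/3.
Intervals of 6/4/3 above the bass form a seventh chord; the bass is the fifth, so this is second inversion.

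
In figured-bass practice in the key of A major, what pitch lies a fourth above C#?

Counting 3 letter steps above C# lands on F; in A major, that letter is F#.

F#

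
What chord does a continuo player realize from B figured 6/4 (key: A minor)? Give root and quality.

The figures 6/4 indicate a triad in second inversion.
In second inversion the root lies a fourth above the bass: a fourth above B in A minor is E.
The chord tones are B, E, G, giving E minor.

E minor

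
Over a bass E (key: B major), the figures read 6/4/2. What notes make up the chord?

A second above E in this key is F#.
A fourth above E in this key is A#.
A sixth above E in this key is C#.
Together with the bass E, this spells F# dominant seventh in third inversion.

E, F#, A#, C#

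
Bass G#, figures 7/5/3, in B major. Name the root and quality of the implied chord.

The figures 7/5/3 indicate a seventh chord in root position.
In root position the bass is the root, so the root is G#.
The chord tones are G#, B, D#, F#, giving G# minor seventh.

G# minor seventh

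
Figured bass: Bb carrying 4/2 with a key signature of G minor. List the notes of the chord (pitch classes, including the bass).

Bb, C, Eb, G

The written figures 4/2 are shorthand for 6/4/2: the 6 is implied.
A second above Bb in this key is C.
A fourth above Bb in this key is Eb.
A sixth above Bb in this key is G.
Together with the bass Bb, this spells C minor seventh in third inversion.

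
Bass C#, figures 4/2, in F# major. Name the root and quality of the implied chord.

D# minor seventh

The figures 4/2 indicate a seventh chord in third inversion.
In third inversion the root lies a second above the bass: a second above C# in F# major is D#.
The chord tones are C#, D#, F#, A#, giving D# minor seventh.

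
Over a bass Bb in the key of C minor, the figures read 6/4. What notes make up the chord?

A fourth above Bb in this key is Eb.
A sixth above Bb in this key is G.
Together with the bass Bb, this spells Eb major in second inversion.

Bb, Eb, G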